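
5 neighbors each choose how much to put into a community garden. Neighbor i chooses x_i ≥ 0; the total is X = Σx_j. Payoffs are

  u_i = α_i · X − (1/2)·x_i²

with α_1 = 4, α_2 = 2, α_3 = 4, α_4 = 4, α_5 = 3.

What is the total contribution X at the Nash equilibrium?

Neighbor i's FOC: ∂u_i/∂x_i = α_i − x_i = 0, so x_i* = α_i.
NE contributions = (4, 2, 4, 4, 3); X = 17.

17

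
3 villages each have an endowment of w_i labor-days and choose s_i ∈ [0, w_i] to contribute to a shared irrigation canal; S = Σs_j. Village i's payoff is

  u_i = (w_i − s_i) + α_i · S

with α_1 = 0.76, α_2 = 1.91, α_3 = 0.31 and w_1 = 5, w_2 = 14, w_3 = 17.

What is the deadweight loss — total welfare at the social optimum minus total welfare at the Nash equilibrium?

∂u_i/∂s_i = α_i − 1, so village i contributes w_i if α_i > 1, else 0.
α_i > 1 for i ∈ {2}; NE contributions (0, 14, 0), S = 14.
W^NE = Σw_i − S^NE + (Σα_i)·S^NE = 36 + 1.98·14 = 63.72.
Planner: ∂(Σu_j)/∂s_i = Σα_j − 1 = 1.98 > 0, so everyone contributes w_i; S^SO = 36, W^SO = 36 + 1.98·36 = 107.28.
Deadweight loss = 43.56.

43.56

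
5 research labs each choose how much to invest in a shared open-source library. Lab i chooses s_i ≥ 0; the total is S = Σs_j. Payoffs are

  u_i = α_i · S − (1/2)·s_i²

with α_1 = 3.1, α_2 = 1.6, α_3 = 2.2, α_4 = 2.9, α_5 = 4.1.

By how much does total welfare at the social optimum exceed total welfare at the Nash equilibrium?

310.93

Lab i's FOC: ∂u_i/∂s_i = α_i − s_i = 0, so s_i* = α_i.
NE contributions = (3.1, 1.6, 2.2, 2.9, 4.1); S = 13.9.
W^NE = (Σα)·S − ½Σα_i² = 13.9² − ½·42.23 = 172.095.
Planner sets s_i = Σα_j = 13.9 for every i, so S^SO = 5·13.9 = 69.5.
W^SO = (Σα)·S^SO − ½·5·(Σα)² = (5/2)·13.9² = 483.025.
Deadweight loss = W^SO − W^NE = 310.93.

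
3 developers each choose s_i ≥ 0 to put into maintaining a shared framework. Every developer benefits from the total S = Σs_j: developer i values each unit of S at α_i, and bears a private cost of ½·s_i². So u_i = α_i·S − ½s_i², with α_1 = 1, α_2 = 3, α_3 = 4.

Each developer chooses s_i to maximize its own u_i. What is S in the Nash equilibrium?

8

Developer i's FOC: ∂u_i/∂s_i = α_i − s_i = 0, so s_i* = α_i.
NE contributions = (1, 3, 4); S = 8.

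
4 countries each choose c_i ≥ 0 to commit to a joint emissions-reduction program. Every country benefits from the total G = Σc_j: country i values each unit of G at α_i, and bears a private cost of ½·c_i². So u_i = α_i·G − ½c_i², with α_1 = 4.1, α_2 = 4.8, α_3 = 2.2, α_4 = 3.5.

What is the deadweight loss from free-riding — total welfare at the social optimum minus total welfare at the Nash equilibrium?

241.63

Country i's FOC: ∂u_i/∂c_i = α_i − c_i = 0, so c_i* = α_i.
NE contributions = (4.1, 4.8, 2.2, 3.5); G = 14.6.
W^NE = (Σα)·G − ½Σα_i² = 14.6² − ½·56.94 = 184.69.
Planner sets c_i = Σα_j = 14.6 for every i, so G^SO = 4·14.6 = 58.4.
W^SO = (Σα)·G^SO − ½·4·(Σα)² = (4/2)·14.6² = 426.32.
Deadweight loss = W^SO − W^NE = 241.63.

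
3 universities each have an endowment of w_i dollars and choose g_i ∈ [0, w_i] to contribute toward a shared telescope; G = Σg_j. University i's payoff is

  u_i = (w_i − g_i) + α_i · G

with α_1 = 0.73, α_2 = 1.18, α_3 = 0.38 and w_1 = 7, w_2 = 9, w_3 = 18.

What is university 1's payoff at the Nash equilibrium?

13.57

∂u_i/∂g_i = α_i − 1, so university i contributes w_i if α_i > 1, else 0.
α_i > 1 for i ∈ {2}; NE contributions (0, 9, 0), G = 9.
u_1 = (7 − 0) + 0.73·9 = 13.57.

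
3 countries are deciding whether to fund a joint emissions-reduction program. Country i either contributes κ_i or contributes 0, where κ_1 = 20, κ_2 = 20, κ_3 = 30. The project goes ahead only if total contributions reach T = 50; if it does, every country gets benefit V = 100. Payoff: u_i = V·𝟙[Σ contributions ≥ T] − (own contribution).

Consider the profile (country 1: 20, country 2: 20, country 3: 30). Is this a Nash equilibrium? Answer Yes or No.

No

Total = 70 ≥ 50: provided.
Country 1 (pledges 20, payoff 80): dropping to 0 → total 50, payoff 100. Profitable deviation.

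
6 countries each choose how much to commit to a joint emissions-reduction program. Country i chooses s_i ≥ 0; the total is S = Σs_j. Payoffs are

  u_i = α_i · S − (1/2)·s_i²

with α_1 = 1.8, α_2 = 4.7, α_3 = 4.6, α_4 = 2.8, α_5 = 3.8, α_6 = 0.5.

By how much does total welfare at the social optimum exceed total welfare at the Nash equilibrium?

Country i's FOC: ∂u_i/∂s_i = α_i − s_i = 0, so s_i* = α_i.
NE contributions = (1.8, 4.7, 4.6, 2.8, 3.8, 0.5); S = 18.2.
W^NE = (Σα)·S − ½Σα_i² = 18.2² − ½·69.02 = 296.73.
Planner sets s_i = Σα_j = 18.2 for every i, so S^SO = 6·18.2 = 109.2.
W^SO = (Σα)·S^SO − ½·6·(Σα)² = (6/2)·18.2² = 993.72.
Deadweight loss = W^SO − W^NE = 696.99.

696.99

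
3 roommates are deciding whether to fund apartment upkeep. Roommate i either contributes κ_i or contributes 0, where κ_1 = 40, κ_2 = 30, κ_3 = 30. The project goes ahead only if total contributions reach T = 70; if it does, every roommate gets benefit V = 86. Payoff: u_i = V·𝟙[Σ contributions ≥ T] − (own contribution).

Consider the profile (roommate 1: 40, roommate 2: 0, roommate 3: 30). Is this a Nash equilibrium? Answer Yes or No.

Yes

Total = 70 ≥ 70: provided.
Roommate 1 (pledges 40, payoff 46): dropping to 0 → total 30, payoff 0. No gain.
Roommate 2 (pledges 0, payoff 86): pledging 30 → total 100, payoff 56. No gain.
Roommate 3 (pledges 30, payoff 56): dropping to 0 → total 40, payoff 0. No gain.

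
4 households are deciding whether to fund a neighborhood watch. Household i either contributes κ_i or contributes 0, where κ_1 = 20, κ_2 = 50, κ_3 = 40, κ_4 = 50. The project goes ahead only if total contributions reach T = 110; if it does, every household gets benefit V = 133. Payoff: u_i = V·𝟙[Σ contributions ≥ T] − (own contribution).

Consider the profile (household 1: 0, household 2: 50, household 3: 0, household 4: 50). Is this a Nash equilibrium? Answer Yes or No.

No

Total = 100 < 110: not provided.
Household 1 (pledges 0, payoff 0): pledging 20 → total 120, payoff 113. Profitable deviation.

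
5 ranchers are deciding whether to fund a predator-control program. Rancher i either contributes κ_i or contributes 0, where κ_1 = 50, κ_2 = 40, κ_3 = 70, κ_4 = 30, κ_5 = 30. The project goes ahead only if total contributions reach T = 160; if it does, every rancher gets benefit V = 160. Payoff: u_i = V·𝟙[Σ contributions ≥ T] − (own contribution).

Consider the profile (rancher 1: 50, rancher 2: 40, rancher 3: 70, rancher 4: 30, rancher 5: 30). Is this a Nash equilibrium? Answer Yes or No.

Total = 220 ≥ 160: provided.
Rancher 1 (pledges 50, payoff 110): dropping to 0 → total 170, payoff 160. Profitable deviation.

No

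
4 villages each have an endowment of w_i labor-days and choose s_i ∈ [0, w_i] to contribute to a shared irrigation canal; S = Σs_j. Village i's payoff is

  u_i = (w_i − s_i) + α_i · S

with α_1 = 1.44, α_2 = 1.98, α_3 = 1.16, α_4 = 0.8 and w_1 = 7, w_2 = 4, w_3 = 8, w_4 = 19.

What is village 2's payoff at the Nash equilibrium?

37.62

∂u_i/∂s_i = α_i − 1, so village i contributes w_i if α_i > 1, else 0.
α_i > 1 for i ∈ {1, 2, 3}; NE contributions (7, 4, 8, 0), S = 19.
u_2 = (4 − 4) + 1.98·19 = 37.62.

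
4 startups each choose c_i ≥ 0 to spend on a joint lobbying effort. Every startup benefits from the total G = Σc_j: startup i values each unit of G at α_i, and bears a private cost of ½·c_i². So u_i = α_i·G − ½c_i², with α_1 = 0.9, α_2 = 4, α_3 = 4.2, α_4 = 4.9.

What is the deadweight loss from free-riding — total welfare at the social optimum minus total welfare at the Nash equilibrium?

225.23

Startup i's FOC: ∂u_i/∂c_i = α_i − c_i = 0, so c_i* = α_i.
NE contributions = (0.9, 4, 4.2, 4.9); G = 14.
W^NE = (Σα)·G − ½Σα_i² = 14² − ½·58.46 = 166.77.
Planner sets c_i = Σα_j = 14 for every i, so G^SO = 4·14 = 56.
W^SO = (Σα)·G^SO − ½·4·(Σα)² = (4/2)·14² = 392.
Deadweight loss = W^SO − W^NE = 225.23.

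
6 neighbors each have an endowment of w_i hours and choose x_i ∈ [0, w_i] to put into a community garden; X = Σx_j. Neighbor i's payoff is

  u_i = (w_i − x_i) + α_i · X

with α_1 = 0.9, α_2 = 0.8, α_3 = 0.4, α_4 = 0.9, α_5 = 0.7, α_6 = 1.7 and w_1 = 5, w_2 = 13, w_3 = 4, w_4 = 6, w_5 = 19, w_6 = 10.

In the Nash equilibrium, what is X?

∂u_i/∂x_i = α_i − 1, so neighbor i contributes w_i if α_i > 1, else 0.
α_i > 1 for i ∈ {6}; NE contributions (0, 0, 0, 0, 0, 10), X = 10.

10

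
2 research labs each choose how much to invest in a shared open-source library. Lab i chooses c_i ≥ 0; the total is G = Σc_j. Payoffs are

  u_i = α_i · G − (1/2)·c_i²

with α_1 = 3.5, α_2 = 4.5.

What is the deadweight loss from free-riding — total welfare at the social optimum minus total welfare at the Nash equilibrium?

Lab i's FOC: ∂u_i/∂c_i = α_i − c_i = 0, so c_i* = α_i.
NE contributions = (3.5, 4.5); G = 8.
W^NE = (Σα)·G − ½Σα_i² = 8² − ½·32.5 = 47.75.
Planner sets c_i = Σα_j = 8 for every i, so G^SO = 2·8 = 16.
W^SO = (Σα)·G^SO − ½·2·(Σα)² = (2/2)·8² = 64.
Deadweight loss = W^SO − W^NE = 16.25.

16.25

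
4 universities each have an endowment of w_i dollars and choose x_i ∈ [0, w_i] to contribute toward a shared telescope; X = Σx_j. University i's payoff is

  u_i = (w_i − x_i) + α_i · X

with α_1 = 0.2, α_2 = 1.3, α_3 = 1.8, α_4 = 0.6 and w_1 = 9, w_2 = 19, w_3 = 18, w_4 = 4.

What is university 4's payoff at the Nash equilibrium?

∂u_i/∂x_i = α_i − 1, so university i contributes w_i if α_i > 1, else 0.
α_i > 1 for i ∈ {2, 3}; NE contributions (0, 19, 18, 0), X = 37.
u_4 = (4 − 0) + 0.6·37 = 26.2.

26.2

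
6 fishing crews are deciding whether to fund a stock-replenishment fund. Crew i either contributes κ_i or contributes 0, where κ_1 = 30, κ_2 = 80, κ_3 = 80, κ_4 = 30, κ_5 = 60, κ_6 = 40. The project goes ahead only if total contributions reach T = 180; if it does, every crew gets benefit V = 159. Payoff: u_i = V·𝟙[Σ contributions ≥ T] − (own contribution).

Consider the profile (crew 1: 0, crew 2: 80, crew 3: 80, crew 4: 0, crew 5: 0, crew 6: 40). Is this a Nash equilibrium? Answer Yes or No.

Total = 200 ≥ 180: provided.
Crew 1 (pledges 0, payoff 159): pledging 30 → total 230, payoff 129. No gain.
Crew 2 (pledges 80, payoff 79): dropping to 0 → total 120, payoff 0. No gain.
Crew 3 (pledges 80, payoff 79): dropping to 0 → total 120, payoff 0. No gain.
Crew 4 (pledges 0, payoff 159): pledging 30 → total 230, payoff 129. No gain.
Crew 5 (pledges 0, payoff 159): pledging 60 → total 260, payoff 99. No gain.
Crew 6 (pledges 40, payoff 119): dropping to 0 → total 160, payoff 0. No gain.

Yes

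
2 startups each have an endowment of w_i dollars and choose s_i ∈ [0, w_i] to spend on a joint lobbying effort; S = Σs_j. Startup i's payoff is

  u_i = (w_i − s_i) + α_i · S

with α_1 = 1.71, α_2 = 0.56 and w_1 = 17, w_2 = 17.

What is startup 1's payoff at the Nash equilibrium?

29.07

∂u_i/∂s_i = α_i − 1, so startup i contributes w_i if α_i > 1, else 0.
α_i > 1 for i ∈ {1}; NE contributions (17, 0), S = 17.
u_1 = (17 − 17) + 1.71·17 = 29.07.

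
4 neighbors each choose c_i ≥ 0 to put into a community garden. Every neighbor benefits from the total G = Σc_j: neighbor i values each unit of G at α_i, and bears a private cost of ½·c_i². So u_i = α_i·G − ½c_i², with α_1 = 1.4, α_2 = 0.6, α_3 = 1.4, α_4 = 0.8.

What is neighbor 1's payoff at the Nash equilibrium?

4.9

Neighbor i's FOC: ∂u_i/∂c_i = α_i − c_i = 0, so c_i* = α_i.
NE contributions = (1.4, 0.6, 1.4, 0.8); G = 4.2.
u_1 = α_1·G − ½·(c_1)² = 1.4·4.2 − ½·1.4² = 4.9.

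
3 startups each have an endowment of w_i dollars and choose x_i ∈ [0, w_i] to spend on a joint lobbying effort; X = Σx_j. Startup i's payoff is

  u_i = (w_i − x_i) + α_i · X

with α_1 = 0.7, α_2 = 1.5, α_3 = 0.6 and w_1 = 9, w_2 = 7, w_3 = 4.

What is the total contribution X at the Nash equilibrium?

∂u_i/∂x_i = α_i − 1, so startup i contributes w_i if α_i > 1, else 0.
α_i > 1 for i ∈ {2}; NE contributions (0, 7, 0), X = 7.

7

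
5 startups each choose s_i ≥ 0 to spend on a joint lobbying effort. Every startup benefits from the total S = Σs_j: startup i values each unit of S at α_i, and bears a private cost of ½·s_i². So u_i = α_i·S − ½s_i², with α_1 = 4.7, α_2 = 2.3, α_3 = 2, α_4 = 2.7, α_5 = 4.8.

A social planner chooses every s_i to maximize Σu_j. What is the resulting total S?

Planner FOC: ∂(Σu_j)/∂s_i = (Σα_j) − s_i = 0, so s_i^SO = Σα_j = 16.5 for every i; S^SO = 82.5.

82.5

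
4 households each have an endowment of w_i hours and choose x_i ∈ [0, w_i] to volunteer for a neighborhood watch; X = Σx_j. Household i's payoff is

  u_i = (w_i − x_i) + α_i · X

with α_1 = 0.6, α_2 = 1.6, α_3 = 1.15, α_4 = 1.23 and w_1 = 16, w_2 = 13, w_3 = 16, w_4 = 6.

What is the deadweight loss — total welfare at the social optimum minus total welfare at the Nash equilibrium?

57.28

∂u_i/∂x_i = α_i − 1, so household i contributes w_i if α_i > 1, else 0.
α_i > 1 for i ∈ {2, 3, 4}; NE contributions (0, 13, 16, 6), X = 35.
W^NE = Σw_i − X^NE + (Σα_i)·X^NE = 51 + 3.58·35 = 176.3.
Planner: ∂(Σu_j)/∂x_i = Σα_j − 1 = 3.58 > 0, so everyone contributes w_i; X^SO = 51, W^SO = 51 + 3.58·51 = 233.58.
Deadweight loss = 57.28.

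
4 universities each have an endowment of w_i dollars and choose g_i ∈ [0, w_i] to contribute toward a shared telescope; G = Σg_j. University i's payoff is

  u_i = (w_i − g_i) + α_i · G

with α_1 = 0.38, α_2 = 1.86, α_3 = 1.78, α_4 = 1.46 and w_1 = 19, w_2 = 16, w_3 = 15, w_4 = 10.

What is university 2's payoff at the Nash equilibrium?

∂u_i/∂g_i = α_i − 1, so university i contributes w_i if α_i > 1, else 0.
α_i > 1 for i ∈ {2, 3, 4}; NE contributions (0, 16, 15, 10), G = 41.
u_2 = (16 − 16) + 1.86·41 = 76.26.

76.26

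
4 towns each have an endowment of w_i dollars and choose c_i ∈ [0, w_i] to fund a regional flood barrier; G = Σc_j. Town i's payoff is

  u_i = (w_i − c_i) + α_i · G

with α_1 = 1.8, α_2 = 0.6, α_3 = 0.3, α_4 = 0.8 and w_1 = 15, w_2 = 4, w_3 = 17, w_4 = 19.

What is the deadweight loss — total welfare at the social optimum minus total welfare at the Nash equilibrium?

100

∂u_i/∂c_i = α_i − 1, so town i contributes w_i if α_i > 1, else 0.
α_i > 1 for i ∈ {1}; NE contributions (15, 0, 0, 0), G = 15.
W^NE = Σw_i − G^NE + (Σα_i)·G^NE = 55 + 2.5·15 = 92.5.
Planner: ∂(Σu_j)/∂c_i = Σα_j − 1 = 2.5 > 0, so everyone contributes w_i; G^SO = 55, W^SO = 55 + 2.5·55 = 192.5.
Deadweight loss = 100.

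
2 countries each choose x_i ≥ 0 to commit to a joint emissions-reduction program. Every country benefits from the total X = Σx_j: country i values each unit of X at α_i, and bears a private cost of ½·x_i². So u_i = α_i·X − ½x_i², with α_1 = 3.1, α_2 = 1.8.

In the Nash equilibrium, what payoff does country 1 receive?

Country i's FOC: ∂u_i/∂x_i = α_i − x_i = 0, so x_i* = α_i.
NE contributions = (3.1, 1.8); X = 4.9.
u_1 = α_1·X − ½·(x_1)² = 3.1·4.9 − ½·3.1² = 10.385.

10.385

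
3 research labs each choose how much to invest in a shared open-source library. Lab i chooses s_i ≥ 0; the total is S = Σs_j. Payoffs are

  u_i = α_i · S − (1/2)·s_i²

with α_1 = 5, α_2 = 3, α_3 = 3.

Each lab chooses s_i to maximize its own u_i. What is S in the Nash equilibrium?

Lab i's FOC: ∂u_i/∂s_i = α_i − s_i = 0, so s_i* = α_i.
NE contributions = (5, 3, 3); S = 11.

11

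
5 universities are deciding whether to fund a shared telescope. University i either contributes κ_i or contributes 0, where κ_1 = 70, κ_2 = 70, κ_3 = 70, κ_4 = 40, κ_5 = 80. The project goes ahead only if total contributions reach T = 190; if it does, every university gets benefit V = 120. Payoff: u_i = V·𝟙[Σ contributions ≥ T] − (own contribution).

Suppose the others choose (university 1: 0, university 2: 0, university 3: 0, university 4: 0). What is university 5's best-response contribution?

0

Others' total = 0. Even contributing 80 gives 80 < 190: no benefit either way.
Best response: 0.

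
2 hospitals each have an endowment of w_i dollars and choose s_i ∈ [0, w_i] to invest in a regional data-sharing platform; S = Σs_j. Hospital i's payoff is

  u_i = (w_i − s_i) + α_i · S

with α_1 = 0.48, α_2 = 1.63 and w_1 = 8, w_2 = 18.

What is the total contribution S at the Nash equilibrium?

∂u_i/∂s_i = α_i − 1, so hospital i contributes w_i if α_i > 1, else 0.
α_i > 1 for i ∈ {2}; NE contributions (0, 18), S = 18.

18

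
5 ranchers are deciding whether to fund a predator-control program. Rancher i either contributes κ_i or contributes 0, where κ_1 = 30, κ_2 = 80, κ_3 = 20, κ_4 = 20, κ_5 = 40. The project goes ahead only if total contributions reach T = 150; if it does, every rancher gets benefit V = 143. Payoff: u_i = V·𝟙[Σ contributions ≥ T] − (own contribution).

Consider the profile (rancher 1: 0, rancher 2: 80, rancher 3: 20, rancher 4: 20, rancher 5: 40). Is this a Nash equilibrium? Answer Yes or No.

Yes

Total = 160 ≥ 150: provided.
Rancher 1 (pledges 0, payoff 143): pledging 30 → total 190, payoff 113. No gain.
Rancher 2 (pledges 80, payoff 63): dropping to 0 → total 80, payoff 0. No gain.
Rancher 3 (pledges 20, payoff 123): dropping to 0 → total 140, payoff 0. No gain.
Rancher 4 (pledges 20, payoff 123): dropping to 0 → total 140, payoff 0. No gain.
Rancher 5 (pledges 40, payoff 103): dropping to 0 → total 120, payoff 0. No gain.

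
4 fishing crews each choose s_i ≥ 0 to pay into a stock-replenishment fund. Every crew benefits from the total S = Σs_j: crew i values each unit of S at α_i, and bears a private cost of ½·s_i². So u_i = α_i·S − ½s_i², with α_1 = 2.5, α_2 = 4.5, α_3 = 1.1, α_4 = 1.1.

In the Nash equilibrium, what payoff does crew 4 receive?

Crew i's FOC: ∂u_i/∂s_i = α_i − s_i = 0, so s_i* = α_i.
NE contributions = (2.5, 4.5, 1.1, 1.1); S = 9.2.
u_4 = α_4·S − ½·(s_4)² = 1.1·9.2 − ½·1.1² = 9.515.

9.515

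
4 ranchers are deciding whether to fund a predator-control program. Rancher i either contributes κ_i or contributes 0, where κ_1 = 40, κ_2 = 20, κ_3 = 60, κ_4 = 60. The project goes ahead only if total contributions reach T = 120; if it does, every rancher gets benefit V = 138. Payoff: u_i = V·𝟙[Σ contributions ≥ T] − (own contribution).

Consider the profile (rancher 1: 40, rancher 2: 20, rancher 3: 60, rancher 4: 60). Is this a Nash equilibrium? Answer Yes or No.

No

Total = 180 ≥ 120: provided.
Rancher 1 (pledges 40, payoff 98): dropping to 0 → total 140, payoff 138. Profitable deviation.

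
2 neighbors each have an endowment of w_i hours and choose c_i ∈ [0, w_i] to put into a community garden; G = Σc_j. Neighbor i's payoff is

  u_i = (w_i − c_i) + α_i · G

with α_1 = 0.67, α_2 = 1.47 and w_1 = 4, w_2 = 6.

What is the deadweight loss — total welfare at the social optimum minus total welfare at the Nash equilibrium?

∂u_i/∂c_i = α_i − 1, so neighbor i contributes w_i if α_i > 1, else 0.
α_i > 1 for i ∈ {2}; NE contributions (0, 6), G = 6.
W^NE = Σw_i − G^NE + (Σα_i)·G^NE = 10 + 1.14·6 = 16.84.
Planner: ∂(Σu_j)/∂c_i = Σα_j − 1 = 1.14 > 0, so everyone contributes w_i; G^SO = 10, W^SO = 10 + 1.14·10 = 21.4.
Deadweight loss = 4.56.

4.56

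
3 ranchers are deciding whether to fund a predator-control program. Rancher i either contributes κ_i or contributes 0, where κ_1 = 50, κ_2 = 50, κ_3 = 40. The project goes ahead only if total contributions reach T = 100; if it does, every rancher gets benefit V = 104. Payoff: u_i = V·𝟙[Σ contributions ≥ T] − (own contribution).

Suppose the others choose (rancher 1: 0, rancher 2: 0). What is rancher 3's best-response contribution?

Others' total = 0. Even contributing 40 gives 40 < 100: no benefit either way.
Best response: 0.

0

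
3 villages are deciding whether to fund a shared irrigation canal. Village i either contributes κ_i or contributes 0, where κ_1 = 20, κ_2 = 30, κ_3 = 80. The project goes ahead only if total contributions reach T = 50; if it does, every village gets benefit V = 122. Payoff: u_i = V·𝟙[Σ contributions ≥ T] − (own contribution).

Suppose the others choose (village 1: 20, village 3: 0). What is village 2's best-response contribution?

30

Others' total = 20. Contributing 30 brings total to 50 ≥ 50: gain V − κ_2 = 92.
Best response: 30.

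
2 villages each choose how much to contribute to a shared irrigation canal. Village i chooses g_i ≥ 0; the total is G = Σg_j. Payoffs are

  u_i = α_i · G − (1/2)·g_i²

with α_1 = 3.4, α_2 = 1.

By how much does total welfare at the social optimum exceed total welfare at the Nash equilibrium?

6.28

Village i's FOC: ∂u_i/∂g_i = α_i − g_i = 0, so g_i* = α_i.
NE contributions = (3.4, 1); G = 4.4.
W^NE = (Σα)·G − ½Σα_i² = 4.4² − ½·12.56 = 13.08.
Planner sets g_i = Σα_j = 4.4 for every i, so G^SO = 2·4.4 = 8.8.
W^SO = (Σα)·G^SO − ½·2·(Σα)² = (2/2)·4.4² = 19.36.
Deadweight loss = W^SO − W^NE = 6.28.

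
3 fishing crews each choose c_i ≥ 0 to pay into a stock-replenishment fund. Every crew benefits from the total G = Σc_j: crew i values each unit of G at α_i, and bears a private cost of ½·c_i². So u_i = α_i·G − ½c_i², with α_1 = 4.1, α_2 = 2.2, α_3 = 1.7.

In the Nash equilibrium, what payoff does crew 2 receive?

Crew i's FOC: ∂u_i/∂c_i = α_i − c_i = 0, so c_i* = α_i.
NE contributions = (4.1, 2.2, 1.7); G = 8.
u_2 = α_2·G − ½·(c_2)² = 2.2·8 − ½·2.2² = 15.18.

15.18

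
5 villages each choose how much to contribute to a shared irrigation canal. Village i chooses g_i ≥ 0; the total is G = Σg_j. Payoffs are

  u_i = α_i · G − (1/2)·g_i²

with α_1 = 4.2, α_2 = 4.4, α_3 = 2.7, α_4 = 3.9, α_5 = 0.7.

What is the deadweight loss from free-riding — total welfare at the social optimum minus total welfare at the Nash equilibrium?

409.21

Village i's FOC: ∂u_i/∂g_i = α_i − g_i = 0, so g_i* = α_i.
NE contributions = (4.2, 4.4, 2.7, 3.9, 0.7); G = 15.9.
W^NE = (Σα)·G − ½Σα_i² = 15.9² − ½·59.99 = 222.815.
Planner sets g_i = Σα_j = 15.9 for every i, so G^SO = 5·15.9 = 79.5.
W^SO = (Σα)·G^SO − ½·5·(Σα)² = (5/2)·15.9² = 632.025.
Deadweight loss = W^SO − W^NE = 409.21.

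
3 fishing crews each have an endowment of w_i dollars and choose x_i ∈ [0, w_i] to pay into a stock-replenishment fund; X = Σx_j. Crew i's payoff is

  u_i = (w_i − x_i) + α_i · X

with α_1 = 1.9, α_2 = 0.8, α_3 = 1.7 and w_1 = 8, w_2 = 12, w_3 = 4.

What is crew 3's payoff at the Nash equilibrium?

20.4

∂u_i/∂x_i = α_i − 1, so crew i contributes w_i if α_i > 1, else 0.
α_i > 1 for i ∈ {1, 3}; NE contributions (8, 0, 4), X = 12.
u_3 = (4 − 4) + 1.7·12 = 20.4.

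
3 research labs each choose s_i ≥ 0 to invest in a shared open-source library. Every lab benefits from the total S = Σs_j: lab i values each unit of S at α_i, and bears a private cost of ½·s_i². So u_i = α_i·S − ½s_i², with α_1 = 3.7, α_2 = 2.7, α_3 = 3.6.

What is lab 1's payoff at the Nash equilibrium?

30.155

Lab i's FOC: ∂u_i/∂s_i = α_i − s_i = 0, so s_i* = α_i.
NE contributions = (3.7, 2.7, 3.6); S = 10.
u_1 = α_1·S − ½·(s_1)² = 3.7·10 − ½·3.7² = 30.155.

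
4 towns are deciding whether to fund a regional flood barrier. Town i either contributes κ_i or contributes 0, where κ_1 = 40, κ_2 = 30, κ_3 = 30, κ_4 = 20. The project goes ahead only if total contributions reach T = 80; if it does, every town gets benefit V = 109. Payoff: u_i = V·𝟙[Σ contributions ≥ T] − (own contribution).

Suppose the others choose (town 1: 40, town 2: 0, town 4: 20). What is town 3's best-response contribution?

Others' total = 60. Contributing 30 brings total to 90 ≥ 80: gain V − κ_3 = 79.
Best response: 30.

30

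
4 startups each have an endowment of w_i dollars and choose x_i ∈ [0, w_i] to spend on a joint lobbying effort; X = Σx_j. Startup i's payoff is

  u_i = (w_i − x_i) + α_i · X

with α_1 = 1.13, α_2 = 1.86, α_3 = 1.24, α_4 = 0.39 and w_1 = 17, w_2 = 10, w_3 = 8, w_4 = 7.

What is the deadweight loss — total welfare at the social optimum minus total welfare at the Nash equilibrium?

25.34

∂u_i/∂x_i = α_i − 1, so startup i contributes w_i if α_i > 1, else 0.
α_i > 1 for i ∈ {1, 2, 3}; NE contributions (17, 10, 8, 0), X = 35.
W^NE = Σw_i − X^NE + (Σα_i)·X^NE = 42 + 3.62·35 = 168.7.
Planner: ∂(Σu_j)/∂x_i = Σα_j − 1 = 3.62 > 0, so everyone contributes w_i; X^SO = 42, W^SO = 42 + 3.62·42 = 194.04.
Deadweight loss = 25.34.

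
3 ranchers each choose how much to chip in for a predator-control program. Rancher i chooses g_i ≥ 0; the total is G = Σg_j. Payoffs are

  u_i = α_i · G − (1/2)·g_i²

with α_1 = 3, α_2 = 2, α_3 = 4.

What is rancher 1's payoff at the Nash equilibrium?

Rancher i's FOC: ∂u_i/∂g_i = α_i − g_i = 0, so g_i* = α_i.
NE contributions = (3, 2, 4); G = 9.
u_1 = α_1·G − ½·(g_1)² = 3·9 − ½·3² = 22.5.

22.5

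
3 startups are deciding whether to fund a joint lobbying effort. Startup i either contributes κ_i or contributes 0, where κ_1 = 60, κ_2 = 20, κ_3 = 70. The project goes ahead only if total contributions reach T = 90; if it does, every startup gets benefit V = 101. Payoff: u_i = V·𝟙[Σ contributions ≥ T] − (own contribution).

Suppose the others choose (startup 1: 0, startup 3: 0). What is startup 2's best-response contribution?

Others' total = 0. Even contributing 20 gives 20 < 90: no benefit either way.
Best response: 0.

0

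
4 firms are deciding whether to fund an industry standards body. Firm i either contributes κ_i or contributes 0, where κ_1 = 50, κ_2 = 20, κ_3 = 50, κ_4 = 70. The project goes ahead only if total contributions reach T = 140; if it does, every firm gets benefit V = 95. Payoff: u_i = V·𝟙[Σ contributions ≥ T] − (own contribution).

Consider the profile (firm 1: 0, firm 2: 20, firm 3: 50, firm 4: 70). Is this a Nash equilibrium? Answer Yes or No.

Total = 140 ≥ 140: provided.
Firm 1 (pledges 0, payoff 95): pledging 50 → total 190, payoff 45. No gain.
Firm 2 (pledges 20, payoff 75): dropping to 0 → total 120, payoff 0. No gain.
Firm 3 (pledges 50, payoff 45): dropping to 0 → total 90, payoff 0. No gain.
Firm 4 (pledges 70, payoff 25): dropping to 0 → total 70, payoff 0. No gain.

Yes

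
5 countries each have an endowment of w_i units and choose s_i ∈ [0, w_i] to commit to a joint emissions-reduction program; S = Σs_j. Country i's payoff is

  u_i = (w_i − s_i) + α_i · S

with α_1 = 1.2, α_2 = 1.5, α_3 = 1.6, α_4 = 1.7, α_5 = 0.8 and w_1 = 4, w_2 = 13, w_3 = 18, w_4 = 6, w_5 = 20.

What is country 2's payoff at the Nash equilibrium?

61.5

∂u_i/∂s_i = α_i − 1, so country i contributes w_i if α_i > 1, else 0.
α_i > 1 for i ∈ {1, 2, 3, 4}; NE contributions (4, 13, 18, 6, 0), S = 41.
u_2 = (13 − 13) + 1.5·41 = 61.5.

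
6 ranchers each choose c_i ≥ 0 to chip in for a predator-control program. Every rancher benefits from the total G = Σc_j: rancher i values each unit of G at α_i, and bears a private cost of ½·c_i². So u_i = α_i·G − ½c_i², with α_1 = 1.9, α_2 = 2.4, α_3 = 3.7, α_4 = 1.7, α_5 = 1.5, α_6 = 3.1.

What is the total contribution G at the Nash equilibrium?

14.3

Rancher i's FOC: ∂u_i/∂c_i = α_i − c_i = 0, so c_i* = α_i.
NE contributions = (1.9, 2.4, 3.7, 1.7, 1.5, 3.1); G = 14.3.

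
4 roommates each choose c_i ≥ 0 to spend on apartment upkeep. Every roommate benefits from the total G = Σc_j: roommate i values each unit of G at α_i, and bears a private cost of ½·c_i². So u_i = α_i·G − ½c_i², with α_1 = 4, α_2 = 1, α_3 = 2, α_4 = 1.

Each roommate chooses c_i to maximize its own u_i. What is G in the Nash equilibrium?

Roommate i's FOC: ∂u_i/∂c_i = α_i − c_i = 0, so c_i* = α_i.
NE contributions = (4, 1, 2, 1); G = 8.

8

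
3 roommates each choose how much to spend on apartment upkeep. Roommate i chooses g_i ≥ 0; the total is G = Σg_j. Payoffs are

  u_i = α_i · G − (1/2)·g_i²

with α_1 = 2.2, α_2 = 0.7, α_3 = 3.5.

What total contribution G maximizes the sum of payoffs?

Planner FOC: ∂(Σu_j)/∂g_i = (Σα_j) − g_i = 0, so g_i^SO = Σα_j = 6.4 for every i; G^SO = 19.2.

19.2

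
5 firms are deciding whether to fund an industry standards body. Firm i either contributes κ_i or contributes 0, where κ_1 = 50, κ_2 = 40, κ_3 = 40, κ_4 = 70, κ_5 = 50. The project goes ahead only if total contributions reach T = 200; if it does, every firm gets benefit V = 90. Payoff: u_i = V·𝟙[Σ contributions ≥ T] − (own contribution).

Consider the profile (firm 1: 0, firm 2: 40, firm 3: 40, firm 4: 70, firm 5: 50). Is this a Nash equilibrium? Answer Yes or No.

Yes

Total = 200 ≥ 200: provided.
Firm 1 (pledges 0, payoff 90): pledging 50 → total 250, payoff 40. No gain.
Firm 2 (pledges 40, payoff 50): dropping to 0 → total 160, payoff 0. No gain.
Firm 3 (pledges 40, payoff 50): dropping to 0 → total 160, payoff 0. No gain.
Firm 4 (pledges 70, payoff 20): dropping to 0 → total 130, payoff 0. No gain.
Firm 5 (pledges 50, payoff 40): dropping to 0 → total 150, payoff 0. No gain.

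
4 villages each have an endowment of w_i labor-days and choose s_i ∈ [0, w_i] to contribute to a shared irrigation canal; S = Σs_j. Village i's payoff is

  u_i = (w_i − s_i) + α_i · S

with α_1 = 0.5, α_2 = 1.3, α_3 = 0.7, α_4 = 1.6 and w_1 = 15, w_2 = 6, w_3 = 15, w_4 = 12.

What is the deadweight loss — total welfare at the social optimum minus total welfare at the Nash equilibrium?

∂u_i/∂s_i = α_i − 1, so village i contributes w_i if α_i > 1, else 0.
α_i > 1 for i ∈ {2, 4}; NE contributions (0, 6, 0, 12), S = 18.
W^NE = Σw_i − S^NE + (Σα_i)·S^NE = 48 + 3.1·18 = 103.8.
Planner: ∂(Σu_j)/∂s_i = Σα_j − 1 = 3.1 > 0, so everyone contributes w_i; S^SO = 48, W^SO = 48 + 3.1·48 = 196.8.
Deadweight loss = 93.

93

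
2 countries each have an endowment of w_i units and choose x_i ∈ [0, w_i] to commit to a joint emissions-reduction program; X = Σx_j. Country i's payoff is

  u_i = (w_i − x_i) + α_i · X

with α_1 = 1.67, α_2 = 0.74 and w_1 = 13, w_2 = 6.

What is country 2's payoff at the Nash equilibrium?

∂u_i/∂x_i = α_i − 1, so country i contributes w_i if α_i > 1, else 0.
α_i > 1 for i ∈ {1}; NE contributions (13, 0), X = 13.
u_2 = (6 − 0) + 0.74·13 = 15.62.

15.62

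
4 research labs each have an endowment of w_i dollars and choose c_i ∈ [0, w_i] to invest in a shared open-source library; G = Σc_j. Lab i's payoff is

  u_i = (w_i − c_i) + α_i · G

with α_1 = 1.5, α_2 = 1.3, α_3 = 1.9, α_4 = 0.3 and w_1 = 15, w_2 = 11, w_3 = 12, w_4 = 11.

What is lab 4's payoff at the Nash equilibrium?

∂u_i/∂c_i = α_i − 1, so lab i contributes w_i if α_i > 1, else 0.
α_i > 1 for i ∈ {1, 2, 3}; NE contributions (15, 11, 12, 0), G = 38.
u_4 = (11 − 0) + 0.3·38 = 22.4.

22.4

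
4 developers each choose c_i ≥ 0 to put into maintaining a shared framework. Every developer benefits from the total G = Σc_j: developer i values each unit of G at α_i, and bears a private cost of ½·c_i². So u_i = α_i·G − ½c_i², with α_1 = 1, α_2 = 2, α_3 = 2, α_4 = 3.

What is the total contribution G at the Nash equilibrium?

8

Developer i's FOC: ∂u_i/∂c_i = α_i − c_i = 0, so c_i* = α_i.
NE contributions = (1, 2, 2, 3); G = 8.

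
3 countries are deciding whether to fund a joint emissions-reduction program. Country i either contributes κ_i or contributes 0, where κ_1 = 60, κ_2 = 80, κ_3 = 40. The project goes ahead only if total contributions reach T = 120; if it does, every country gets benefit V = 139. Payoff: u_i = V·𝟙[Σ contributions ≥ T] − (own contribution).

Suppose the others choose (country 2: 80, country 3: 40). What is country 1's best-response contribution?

Others' total = 120 ≥ 120; contributing adds cost 60 for no extra benefit.
Best response: 0.

0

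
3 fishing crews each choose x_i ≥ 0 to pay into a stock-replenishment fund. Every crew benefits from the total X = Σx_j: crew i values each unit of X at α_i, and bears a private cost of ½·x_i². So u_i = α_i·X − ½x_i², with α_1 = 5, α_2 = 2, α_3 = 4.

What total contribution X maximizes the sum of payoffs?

Planner FOC: ∂(Σu_j)/∂x_i = (Σα_j) − x_i = 0, so x_i^SO = Σα_j = 11 for every i; X^SO = 33.

33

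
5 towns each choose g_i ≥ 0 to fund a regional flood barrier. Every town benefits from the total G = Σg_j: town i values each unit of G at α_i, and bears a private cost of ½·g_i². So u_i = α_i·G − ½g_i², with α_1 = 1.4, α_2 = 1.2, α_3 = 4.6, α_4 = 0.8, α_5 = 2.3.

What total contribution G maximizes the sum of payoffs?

Planner FOC: ∂(Σu_j)/∂g_i = (Σα_j) − g_i = 0, so g_i^SO = Σα_j = 10.3 for every i; G^SO = 51.5.

51.5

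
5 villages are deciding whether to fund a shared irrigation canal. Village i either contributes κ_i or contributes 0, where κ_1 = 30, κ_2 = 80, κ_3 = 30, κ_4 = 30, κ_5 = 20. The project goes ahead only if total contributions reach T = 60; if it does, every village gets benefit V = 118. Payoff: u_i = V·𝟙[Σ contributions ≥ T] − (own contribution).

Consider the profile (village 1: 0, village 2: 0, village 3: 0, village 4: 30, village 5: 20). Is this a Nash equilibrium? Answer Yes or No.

No

Total = 50 < 60: not provided.
Village 1 (pledges 0, payoff 0): pledging 30 → total 80, payoff 88. Profitable deviation.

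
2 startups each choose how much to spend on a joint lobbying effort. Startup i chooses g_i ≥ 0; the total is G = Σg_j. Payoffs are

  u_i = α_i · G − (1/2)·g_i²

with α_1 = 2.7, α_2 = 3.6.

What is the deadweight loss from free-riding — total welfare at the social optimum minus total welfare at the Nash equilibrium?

Startup i's FOC: ∂u_i/∂g_i = α_i − g_i = 0, so g_i* = α_i.
NE contributions = (2.7, 3.6); G = 6.3.
W^NE = (Σα)·G − ½Σα_i² = 6.3² − ½·20.25 = 29.565.
Planner sets g_i = Σα_j = 6.3 for every i, so G^SO = 2·6.3 = 12.6.
W^SO = (Σα)·G^SO − ½·2·(Σα)² = (2/2)·6.3² = 39.69.
Deadweight loss = W^SO − W^NE = 10.125.

10.125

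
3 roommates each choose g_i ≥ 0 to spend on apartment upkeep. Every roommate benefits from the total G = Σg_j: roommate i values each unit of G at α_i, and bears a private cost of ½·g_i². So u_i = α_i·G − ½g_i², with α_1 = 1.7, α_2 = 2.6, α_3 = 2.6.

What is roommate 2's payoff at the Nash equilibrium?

14.56

Roommate i's FOC: ∂u_i/∂g_i = α_i − g_i = 0, so g_i* = α_i.
NE contributions = (1.7, 2.6, 2.6); G = 6.9.
u_2 = α_2·G − ½·(g_2)² = 2.6·6.9 − ½·2.6² = 14.56.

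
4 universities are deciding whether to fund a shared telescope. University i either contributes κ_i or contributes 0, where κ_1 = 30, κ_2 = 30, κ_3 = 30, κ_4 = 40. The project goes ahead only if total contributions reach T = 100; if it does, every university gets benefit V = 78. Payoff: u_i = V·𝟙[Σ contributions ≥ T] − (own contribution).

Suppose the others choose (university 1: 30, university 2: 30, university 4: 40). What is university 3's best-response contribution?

Others' total = 100 ≥ 100; contributing adds cost 30 for no extra benefit.
Best response: 0.

0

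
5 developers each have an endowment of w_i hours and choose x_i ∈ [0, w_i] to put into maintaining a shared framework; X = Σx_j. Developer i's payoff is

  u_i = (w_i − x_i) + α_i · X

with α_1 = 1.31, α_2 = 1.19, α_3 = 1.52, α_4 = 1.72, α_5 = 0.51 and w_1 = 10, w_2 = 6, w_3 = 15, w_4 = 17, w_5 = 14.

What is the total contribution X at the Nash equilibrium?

∂u_i/∂x_i = α_i − 1, so developer i contributes w_i if α_i > 1, else 0.
α_i > 1 for i ∈ {1, 2, 3, 4}; NE contributions (10, 6, 15, 17, 0), X = 48.

48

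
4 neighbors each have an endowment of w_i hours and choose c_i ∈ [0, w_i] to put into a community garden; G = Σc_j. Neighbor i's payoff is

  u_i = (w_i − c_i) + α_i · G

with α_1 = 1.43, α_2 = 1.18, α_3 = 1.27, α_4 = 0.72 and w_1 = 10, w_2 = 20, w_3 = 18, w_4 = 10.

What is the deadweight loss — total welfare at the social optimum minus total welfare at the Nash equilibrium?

36

∂u_i/∂c_i = α_i − 1, so neighbor i contributes w_i if α_i > 1, else 0.
α_i > 1 for i ∈ {1, 2, 3}; NE contributions (10, 20, 18, 0), G = 48.
W^NE = Σw_i − G^NE + (Σα_i)·G^NE = 58 + 3.6·48 = 230.8.
Planner: ∂(Σu_j)/∂c_i = Σα_j − 1 = 3.6 > 0, so everyone contributes w_i; G^SO = 58, W^SO = 58 + 3.6·58 = 266.8.
Deadweight loss = 36.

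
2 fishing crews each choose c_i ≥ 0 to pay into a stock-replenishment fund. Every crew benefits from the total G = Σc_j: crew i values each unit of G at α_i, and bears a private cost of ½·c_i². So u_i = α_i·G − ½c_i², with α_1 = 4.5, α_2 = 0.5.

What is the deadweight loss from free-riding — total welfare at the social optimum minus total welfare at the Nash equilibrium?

Crew i's FOC: ∂u_i/∂c_i = α_i − c_i = 0, so c_i* = α_i.
NE contributions = (4.5, 0.5); G = 5.
W^NE = (Σα)·G − ½Σα_i² = 5² − ½·20.5 = 14.75.
Planner sets c_i = Σα_j = 5 for every i, so G^SO = 2·5 = 10.
W^SO = (Σα)·G^SO − ½·2·(Σα)² = (2/2)·5² = 25.
Deadweight loss = W^SO − W^NE = 10.25.

10.25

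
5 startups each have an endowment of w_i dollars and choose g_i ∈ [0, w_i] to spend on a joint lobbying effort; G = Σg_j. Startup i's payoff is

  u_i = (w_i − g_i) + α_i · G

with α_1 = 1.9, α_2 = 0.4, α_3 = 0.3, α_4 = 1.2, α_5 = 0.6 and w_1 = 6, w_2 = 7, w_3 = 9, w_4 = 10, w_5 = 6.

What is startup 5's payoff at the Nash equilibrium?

15.6

∂u_i/∂g_i = α_i − 1, so startup i contributes w_i if α_i > 1, else 0.
α_i > 1 for i ∈ {1, 4}; NE contributions (6, 0, 0, 10, 0), G = 16.
u_5 = (6 − 0) + 0.6·16 = 15.6.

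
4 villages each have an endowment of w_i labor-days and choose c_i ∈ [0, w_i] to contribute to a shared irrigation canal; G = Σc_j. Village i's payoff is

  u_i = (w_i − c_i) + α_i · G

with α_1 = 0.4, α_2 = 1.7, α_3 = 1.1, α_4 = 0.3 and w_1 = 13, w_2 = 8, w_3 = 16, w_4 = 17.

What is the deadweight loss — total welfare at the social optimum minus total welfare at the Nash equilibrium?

∂u_i/∂c_i = α_i − 1, so village i contributes w_i if α_i > 1, else 0.
α_i > 1 for i ∈ {2, 3}; NE contributions (0, 8, 16, 0), G = 24.
W^NE = Σw_i − G^NE + (Σα_i)·G^NE = 54 + 2.5·24 = 114.
Planner: ∂(Σu_j)/∂c_i = Σα_j − 1 = 2.5 > 0, so everyone contributes w_i; G^SO = 54, W^SO = 54 + 2.5·54 = 189.
Deadweight loss = 75.

75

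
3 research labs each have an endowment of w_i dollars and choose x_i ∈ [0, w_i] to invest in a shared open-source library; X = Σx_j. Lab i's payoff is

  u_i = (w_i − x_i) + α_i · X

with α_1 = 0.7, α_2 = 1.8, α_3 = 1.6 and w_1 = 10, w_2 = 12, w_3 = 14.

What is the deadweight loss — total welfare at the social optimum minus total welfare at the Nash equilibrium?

31

∂u_i/∂x_i = α_i − 1, so lab i contributes w_i if α_i > 1, else 0.
α_i > 1 for i ∈ {2, 3}; NE contributions (0, 12, 14), X = 26.
W^NE = Σw_i − X^NE + (Σα_i)·X^NE = 36 + 3.1·26 = 116.6.
Planner: ∂(Σu_j)/∂x_i = Σα_j − 1 = 3.1 > 0, so everyone contributes w_i; X^SO = 36, W^SO = 36 + 3.1·36 = 147.6.
Deadweight loss = 31.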